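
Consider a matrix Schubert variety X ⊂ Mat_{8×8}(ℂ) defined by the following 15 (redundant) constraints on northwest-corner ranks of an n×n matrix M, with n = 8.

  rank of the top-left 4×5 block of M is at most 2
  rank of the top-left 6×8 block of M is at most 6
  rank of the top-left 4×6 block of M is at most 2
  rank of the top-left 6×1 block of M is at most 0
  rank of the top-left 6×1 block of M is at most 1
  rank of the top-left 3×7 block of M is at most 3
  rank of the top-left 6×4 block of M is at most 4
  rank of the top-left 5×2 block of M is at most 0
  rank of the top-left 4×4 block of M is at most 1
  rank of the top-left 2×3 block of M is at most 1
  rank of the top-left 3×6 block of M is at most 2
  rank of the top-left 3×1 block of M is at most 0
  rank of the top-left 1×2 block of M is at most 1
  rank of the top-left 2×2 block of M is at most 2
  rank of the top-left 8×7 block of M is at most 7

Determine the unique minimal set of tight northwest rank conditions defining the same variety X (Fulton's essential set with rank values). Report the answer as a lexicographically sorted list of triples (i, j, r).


The tightest implied rank at each (i,j), from the 15 conditions:

  0  0  1  1  1  1  1  1
  0  0  1  1  2  2  2  2
  0  0  1  1  2  2  3  3
  0  0  1  1  2  2  3  4
  0  0  1  2  3  3  4  5
  0  1  2  3  4  4  5  6
  1  2  3  4  5  5  6  7
  1  2  3  4  5  6  7  8

hence w(1..8) = (3, 5, 7, 8, 4, 2, 1, 6).

4 SE-corners of the 16-cell Rothe diagram give Ess(w):

[(4, 4, 1), (4, 6, 2), (5, 2, 0), (6, 1, 0)]


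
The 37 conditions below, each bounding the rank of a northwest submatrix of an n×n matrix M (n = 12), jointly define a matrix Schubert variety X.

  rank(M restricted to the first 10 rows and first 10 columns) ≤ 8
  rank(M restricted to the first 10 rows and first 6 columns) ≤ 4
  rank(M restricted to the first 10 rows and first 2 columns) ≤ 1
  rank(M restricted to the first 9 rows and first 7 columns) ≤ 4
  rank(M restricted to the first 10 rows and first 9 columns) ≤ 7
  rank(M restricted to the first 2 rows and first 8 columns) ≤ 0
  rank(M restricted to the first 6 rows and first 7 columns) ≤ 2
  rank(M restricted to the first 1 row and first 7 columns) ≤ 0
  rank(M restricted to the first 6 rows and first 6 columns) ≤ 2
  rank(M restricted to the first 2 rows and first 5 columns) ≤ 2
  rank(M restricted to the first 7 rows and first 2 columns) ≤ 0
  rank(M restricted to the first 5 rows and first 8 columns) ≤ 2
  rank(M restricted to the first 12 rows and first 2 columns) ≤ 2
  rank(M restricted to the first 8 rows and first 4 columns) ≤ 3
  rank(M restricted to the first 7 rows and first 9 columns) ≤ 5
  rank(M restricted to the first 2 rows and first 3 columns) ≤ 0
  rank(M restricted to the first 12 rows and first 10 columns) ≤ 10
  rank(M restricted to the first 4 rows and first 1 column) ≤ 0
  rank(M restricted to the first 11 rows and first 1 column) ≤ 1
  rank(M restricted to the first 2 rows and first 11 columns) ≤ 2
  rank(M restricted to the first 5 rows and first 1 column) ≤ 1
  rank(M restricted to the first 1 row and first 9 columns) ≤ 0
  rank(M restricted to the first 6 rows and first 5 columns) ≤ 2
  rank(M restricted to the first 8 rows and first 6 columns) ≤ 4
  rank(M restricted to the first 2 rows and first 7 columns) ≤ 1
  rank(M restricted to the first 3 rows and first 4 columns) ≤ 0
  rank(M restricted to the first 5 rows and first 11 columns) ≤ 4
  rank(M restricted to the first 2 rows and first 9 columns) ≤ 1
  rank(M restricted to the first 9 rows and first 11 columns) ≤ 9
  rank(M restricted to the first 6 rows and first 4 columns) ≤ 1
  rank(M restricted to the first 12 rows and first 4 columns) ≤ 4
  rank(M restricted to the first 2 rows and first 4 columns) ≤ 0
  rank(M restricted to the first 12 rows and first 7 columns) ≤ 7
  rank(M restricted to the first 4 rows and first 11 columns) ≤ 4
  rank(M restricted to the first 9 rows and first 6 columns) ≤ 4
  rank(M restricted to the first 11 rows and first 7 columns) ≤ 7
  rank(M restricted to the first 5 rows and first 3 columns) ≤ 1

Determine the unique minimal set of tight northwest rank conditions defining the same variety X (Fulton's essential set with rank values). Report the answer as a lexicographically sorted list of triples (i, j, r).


The tightest implied rank at each (i,j), from the 37 conditions:

  row 1: 0, 0, 0, 0, 0, 0, 0, 0, 0, 1, 1, 1
  row 2: 0, 0, 0, 0, 0, 0, 0, 0, 1, 2, 2, 2
  row 3: 0, 0, 0, 0, 1, 1, 1, 1, 2, 3, 3, 3
  row 4: 0, 0, 1, 1, 2, 2, 2, 2, 3, 4, 4, 4
  row 5: 0, 0, 1, 1, 2, 2, 2, 2, 3, 4, 4, 5
  row 6: 0, 0, 1, 1, 2, 2, 2, 3, 4, 5, 5, 6
  row 7: 0, 0, 1, 2, 3, 3, 3, 4, 5, 6, 6, 7
  row 8: 1, 1, 2, 3, 4, 4, 4, 5, 6, 7, 7, 8
  row 9: 1, 1, 2, 3, 4, 4, 4, 5, 6, 7, 8, 9
  row 10: 1, 1, 2, 3, 4, 4, 5, 6, 7, 8, 9, 10
  row 11: 1, 2, 3, 4, 5, 5, 6, 7, 8, 9, 10, 11
  row 12: 1, 2, 3, 4, 5, 6, 7, 8, 9, 10, 11, 12

so w = (10, 9, 5, 3, 12, 8, 4, 1, 11, 7, 2, 6).

11 SE-corners of the 42-cell Rothe diagram give Ess(w):

[(1, 9, 0), (2, 8, 0), (3, 4, 0), (5, 8, 2), (5, 11, 4), (6, 4, 1), (6, 7, 2), (7, 2, 0), (9, 7, 4), (10, 2, 1), (10, 6, 4)]


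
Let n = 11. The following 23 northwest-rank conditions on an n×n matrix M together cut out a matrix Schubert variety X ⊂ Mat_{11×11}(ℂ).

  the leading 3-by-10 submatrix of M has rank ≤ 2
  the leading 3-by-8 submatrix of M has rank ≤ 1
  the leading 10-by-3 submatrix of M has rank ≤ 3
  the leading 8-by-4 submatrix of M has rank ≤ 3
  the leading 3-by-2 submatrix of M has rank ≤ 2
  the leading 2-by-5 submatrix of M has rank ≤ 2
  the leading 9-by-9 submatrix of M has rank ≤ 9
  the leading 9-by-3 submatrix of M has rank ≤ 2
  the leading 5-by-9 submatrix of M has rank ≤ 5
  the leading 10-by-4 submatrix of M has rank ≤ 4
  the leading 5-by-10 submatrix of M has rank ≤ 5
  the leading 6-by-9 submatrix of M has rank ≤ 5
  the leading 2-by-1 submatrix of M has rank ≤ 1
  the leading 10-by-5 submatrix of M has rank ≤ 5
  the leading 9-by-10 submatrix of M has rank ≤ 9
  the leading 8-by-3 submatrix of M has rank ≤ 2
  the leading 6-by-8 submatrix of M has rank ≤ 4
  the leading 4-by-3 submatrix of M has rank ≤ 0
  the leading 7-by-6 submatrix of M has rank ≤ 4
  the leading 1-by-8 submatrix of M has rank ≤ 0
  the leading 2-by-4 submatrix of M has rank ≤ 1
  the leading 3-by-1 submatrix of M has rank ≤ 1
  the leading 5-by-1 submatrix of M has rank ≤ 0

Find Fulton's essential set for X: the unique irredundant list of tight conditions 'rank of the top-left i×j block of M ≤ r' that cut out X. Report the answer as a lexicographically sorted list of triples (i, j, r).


Propagating the 23 rank bounds to every northwest block:

  R[1]: 0 | 0 | 0 | 0 | 0 | 0 | 0 | 0 | 1 | 1 | 1
  R[2]: 0 | 0 | 0 | 1 | 1 | 1 | 1 | 1 | 2 | 2 | 2
  R[3]: 0 | 0 | 0 | 1 | 1 | 1 | 1 | 1 | 2 | 2 | 3
  R[4]: 0 | 0 | 0 | 1 | 2 | 2 | 2 | 2 | 3 | 3 | 4
  R[5]: 0 | 1 | 1 | 2 | 3 | 3 | 3 | 3 | 4 | 4 | 5
  R[6]: 1 | 2 | 2 | 3 | 4 | 4 | 4 | 4 | 5 | 5 | 6
  R[7]: 1 | 2 | 2 | 3 | 4 | 4 | 5 | 5 | 6 | 6 | 7
  R[8]: 1 | 2 | 2 | 3 | 4 | 5 | 6 | 6 | 7 | 7 | 8
  R[9]: 1 | 2 | 2 | 3 | 4 | 5 | 6 | 7 | 8 | 8 | 9
  R[10]: 1 | 2 | 3 | 4 | 5 | 6 | 7 | 8 | 9 | 9 | 10
  R[11]: 1 | 2 | 3 | 4 | 5 | 6 | 7 | 8 | 9 | 10 | 11

second differences of R give the permutation w = (9, 4, 11, 5, 2, 1, 7, 6, 8, 3, 10).

D(w) has 27 cells with 7 SE-corners; essential set:

[(1, 8, 0), (3, 8, 1), (3, 10, 2), (4, 3, 0), (5, 1, 0), (7, 6, 4), (9, 3, 2)]


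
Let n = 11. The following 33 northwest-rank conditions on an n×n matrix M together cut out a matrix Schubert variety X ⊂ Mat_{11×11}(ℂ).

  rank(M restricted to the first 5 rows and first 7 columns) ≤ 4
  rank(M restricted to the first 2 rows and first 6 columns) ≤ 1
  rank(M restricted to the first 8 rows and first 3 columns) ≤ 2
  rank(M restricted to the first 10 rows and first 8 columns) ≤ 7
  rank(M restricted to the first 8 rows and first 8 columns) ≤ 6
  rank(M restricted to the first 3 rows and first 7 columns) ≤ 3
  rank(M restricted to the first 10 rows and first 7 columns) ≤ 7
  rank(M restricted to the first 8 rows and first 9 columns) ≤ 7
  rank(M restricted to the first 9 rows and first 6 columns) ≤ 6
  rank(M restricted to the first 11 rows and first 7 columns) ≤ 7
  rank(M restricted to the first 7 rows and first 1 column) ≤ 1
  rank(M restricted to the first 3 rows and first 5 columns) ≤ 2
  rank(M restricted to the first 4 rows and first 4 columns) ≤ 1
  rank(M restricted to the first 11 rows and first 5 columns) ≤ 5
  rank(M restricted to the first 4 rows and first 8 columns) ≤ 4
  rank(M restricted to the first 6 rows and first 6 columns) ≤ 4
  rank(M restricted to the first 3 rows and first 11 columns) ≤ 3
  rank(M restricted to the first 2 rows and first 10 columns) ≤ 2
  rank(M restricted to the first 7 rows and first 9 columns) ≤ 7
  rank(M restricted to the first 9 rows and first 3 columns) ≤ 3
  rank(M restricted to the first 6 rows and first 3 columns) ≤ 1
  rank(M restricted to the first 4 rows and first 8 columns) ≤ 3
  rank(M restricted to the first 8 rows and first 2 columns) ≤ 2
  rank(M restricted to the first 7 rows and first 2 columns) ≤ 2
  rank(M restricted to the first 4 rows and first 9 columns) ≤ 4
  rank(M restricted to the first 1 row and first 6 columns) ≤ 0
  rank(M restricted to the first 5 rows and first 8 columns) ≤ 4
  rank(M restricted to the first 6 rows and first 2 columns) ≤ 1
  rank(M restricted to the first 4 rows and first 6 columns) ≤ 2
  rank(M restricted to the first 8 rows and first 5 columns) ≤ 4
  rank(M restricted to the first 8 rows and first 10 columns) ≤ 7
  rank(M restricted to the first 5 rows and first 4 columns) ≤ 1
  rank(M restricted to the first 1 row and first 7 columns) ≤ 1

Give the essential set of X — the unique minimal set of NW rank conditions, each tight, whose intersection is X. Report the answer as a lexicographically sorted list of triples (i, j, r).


The tightest implied rank at each (i,j), from the 33 conditions:

  0 | 0 | 0 | 0 | 0 | 0 | 1 | 1 | 1 | 1 | 1
  1 | 1 | 1 | 1 | 1 | 1 | 2 | 2 | 2 | 2 | 2
  1 | 1 | 1 | 1 | 2 | 2 | 3 | 3 | 3 | 3 | 3
  1 | 1 | 1 | 1 | 2 | 2 | 3 | 3 | 4 | 4 | 4
  1 | 1 | 1 | 1 | 2 | 3 | 4 | 4 | 5 | 5 | 5
  1 | 1 | 1 | 2 | 3 | 4 | 5 | 5 | 6 | 6 | 6
  1 | 2 | 2 | 3 | 4 | 5 | 6 | 6 | 7 | 7 | 7
  1 | 2 | 2 | 3 | 4 | 5 | 6 | 6 | 7 | 7 | 8
  1 | 2 | 3 | 4 | 5 | 6 | 7 | 7 | 8 | 8 | 9
  1 | 2 | 3 | 4 | 5 | 6 | 7 | 7 | 8 | 9 | 10
  1 | 2 | 3 | 4 | 5 | 6 | 7 | 8 | 9 | 10 | 11

second differences of R give the permutation w = (7, 1, 5, 9, 6, 4, 2, 11, 3, 10, 8).

Rothe diagram D(w) (23 cells), 9 SE-corners (essential conditions):

[(1, 6, 0), (4, 6, 2), (4, 8, 3), (5, 4, 1), (6, 3, 1), (8, 3, 2), (8, 8, 6), (8, 10, 7), (10, 8, 7)]


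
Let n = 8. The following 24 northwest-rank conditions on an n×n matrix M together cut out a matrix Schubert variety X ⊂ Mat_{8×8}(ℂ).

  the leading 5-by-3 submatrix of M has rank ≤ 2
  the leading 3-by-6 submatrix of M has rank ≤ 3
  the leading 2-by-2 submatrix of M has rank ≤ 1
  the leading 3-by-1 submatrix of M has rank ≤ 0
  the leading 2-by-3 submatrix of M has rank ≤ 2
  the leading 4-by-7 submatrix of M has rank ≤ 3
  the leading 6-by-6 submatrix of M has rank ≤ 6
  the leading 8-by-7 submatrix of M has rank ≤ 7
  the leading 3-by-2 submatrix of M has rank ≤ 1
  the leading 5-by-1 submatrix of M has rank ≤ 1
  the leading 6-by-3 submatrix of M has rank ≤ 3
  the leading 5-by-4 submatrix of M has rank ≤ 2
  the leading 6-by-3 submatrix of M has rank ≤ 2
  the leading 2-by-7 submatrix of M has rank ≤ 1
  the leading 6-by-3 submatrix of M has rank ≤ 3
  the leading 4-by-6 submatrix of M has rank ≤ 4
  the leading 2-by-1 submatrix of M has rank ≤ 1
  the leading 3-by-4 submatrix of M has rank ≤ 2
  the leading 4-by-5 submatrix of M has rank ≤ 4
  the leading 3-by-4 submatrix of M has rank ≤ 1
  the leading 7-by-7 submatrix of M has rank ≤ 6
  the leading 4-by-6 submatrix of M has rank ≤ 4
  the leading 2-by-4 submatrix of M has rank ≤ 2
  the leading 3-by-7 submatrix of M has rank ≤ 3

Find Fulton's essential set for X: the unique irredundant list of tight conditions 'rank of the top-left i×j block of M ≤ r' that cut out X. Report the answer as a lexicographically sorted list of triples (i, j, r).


Reconstructing r_w from the 24 given conditions:

  0 | 1 | 1 | 1 | 1 | 1 | 1 | 1
  0 | 1 | 1 | 1 | 1 | 1 | 1 | 2
  0 | 1 | 1 | 1 | 2 | 2 | 2 | 3
  1 | 2 | 2 | 2 | 3 | 3 | 3 | 4
  1 | 2 | 2 | 2 | 3 | 4 | 4 | 5
  1 | 2 | 2 | 3 | 4 | 5 | 5 | 6
  1 | 2 | 3 | 4 | 5 | 6 | 6 | 7
  1 | 2 | 3 | 4 | 5 | 6 | 7 | 8

second differences of R give the permutation w = (2, 8, 5, 1, 6, 4, 3, 7).

5 SE-corners of the 13-cell Rothe diagram give Ess(w):

[(2, 7, 1), (3, 1, 0), (3, 4, 1), (5, 4, 2), (6, 3, 2)]


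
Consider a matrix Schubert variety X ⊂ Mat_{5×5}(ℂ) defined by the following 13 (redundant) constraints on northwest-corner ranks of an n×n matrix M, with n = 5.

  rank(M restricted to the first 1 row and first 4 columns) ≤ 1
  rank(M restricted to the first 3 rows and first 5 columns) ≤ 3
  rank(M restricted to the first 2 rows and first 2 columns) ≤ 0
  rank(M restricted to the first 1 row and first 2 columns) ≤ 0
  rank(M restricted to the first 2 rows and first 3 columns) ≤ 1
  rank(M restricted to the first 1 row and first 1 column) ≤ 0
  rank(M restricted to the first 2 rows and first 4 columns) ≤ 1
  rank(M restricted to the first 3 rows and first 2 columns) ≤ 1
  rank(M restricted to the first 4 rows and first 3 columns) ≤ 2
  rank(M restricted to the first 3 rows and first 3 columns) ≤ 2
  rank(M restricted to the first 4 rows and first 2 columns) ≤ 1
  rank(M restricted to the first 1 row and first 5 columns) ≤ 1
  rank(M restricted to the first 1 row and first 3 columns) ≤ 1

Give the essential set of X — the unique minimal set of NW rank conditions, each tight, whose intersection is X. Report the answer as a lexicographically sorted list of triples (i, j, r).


Reconstructing r_w from the 13 given conditions:

  R[1]: 0, 0, 1, 1, 1
  R[2]: 0, 0, 1, 1, 2
  R[3]: 1, 1, 2, 2, 3
  R[4]: 1, 1, 2, 3, 4
  R[5]: 1, 2, 3, 4, 5

giving w = (3, 5, 1, 4, 2) via Δ²R.

ℓ(w)=6; the 3 essential cells (i,j,r):

[(2, 2, 0), (2, 4, 1), (4, 2, 1)]


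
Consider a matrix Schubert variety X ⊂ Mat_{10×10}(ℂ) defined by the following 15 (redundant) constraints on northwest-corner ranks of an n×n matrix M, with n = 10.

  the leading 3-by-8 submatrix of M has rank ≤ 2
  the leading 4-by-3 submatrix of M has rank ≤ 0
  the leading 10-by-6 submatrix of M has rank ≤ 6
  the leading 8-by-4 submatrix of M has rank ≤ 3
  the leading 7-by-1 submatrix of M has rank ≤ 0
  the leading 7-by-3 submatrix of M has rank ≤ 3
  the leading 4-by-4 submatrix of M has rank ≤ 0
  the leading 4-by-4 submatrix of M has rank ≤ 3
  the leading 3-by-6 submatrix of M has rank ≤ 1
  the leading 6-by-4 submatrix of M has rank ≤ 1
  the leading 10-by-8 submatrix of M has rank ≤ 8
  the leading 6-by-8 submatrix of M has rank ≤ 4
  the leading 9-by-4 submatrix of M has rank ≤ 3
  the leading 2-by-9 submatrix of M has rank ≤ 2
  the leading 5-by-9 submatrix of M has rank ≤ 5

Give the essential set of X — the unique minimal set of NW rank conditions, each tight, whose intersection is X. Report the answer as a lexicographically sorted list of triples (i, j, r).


Propagating the 15 rank bounds to every northwest block:

  i=1: 0  0  0  0  1  1  1  1  1  1
  i=2: 0  0  0  0  1  1  2  2  2  2
  i=3: 0  0  0  0  1  1  2  2  3  3
  i=4: 0  0  0  0  1  2  3  3  4  4
  i=5: 0  1  1  1  2  3  4  4  5  5
  i=6: 0  1  1  1  2  3  4  4  5  6
  i=7: 0  1  2  2  3  4  5  5  6  7
  i=8: 1  2  3  3  4  5  6  6  7  8
  i=9: 1  2  3  3  4  5  6  7  8  9
  i=10: 1  2  3  4  5  6  7  8  9  10

second differences of R give the permutation w = (5, 7, 9, 6, 2, 10, 3, 1, 8, 4).

ℓ(w)=26; the 7 essential cells (i,j,r):

[(3, 6, 1), (3, 8, 2), (4, 4, 0), (6, 4, 1), (6, 8, 4), (7, 1, 0), (9, 4, 3)]


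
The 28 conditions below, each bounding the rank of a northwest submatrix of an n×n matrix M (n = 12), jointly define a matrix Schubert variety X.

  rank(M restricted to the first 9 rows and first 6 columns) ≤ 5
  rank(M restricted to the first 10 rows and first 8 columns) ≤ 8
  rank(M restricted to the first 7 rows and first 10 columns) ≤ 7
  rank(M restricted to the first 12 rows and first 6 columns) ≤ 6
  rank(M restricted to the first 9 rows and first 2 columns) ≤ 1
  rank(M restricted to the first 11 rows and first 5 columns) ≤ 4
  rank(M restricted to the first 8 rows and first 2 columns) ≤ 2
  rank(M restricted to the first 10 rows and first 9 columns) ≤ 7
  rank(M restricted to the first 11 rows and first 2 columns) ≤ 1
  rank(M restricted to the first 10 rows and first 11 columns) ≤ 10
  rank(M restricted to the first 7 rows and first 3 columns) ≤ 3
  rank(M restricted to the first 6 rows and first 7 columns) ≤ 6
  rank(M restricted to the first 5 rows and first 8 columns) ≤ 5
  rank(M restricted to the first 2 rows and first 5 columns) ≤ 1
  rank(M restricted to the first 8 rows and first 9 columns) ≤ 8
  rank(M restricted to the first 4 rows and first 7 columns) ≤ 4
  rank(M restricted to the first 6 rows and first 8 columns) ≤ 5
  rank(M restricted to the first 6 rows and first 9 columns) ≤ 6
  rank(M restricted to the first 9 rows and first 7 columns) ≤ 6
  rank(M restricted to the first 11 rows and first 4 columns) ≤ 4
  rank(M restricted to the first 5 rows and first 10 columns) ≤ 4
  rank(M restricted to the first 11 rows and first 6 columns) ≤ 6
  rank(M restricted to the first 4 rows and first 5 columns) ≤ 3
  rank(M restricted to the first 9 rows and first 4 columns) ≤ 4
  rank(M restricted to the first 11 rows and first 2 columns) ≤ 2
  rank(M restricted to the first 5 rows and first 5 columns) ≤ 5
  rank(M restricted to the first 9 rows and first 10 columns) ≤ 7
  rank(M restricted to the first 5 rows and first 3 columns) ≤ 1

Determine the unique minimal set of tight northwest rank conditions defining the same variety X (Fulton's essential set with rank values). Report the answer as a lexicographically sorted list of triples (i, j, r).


Propagating the 28 rank bounds to every northwest block:

  R[1]: 1 1 1 1 1 1 1 1 1 1 1 1
  R[2]: 1 1 1 1 1 2 2 2 2 2 2 2
  R[3]: 1 1 1 2 2 3 3 3 3 3 3 3
  R[4]: 1 1 1 2 3 4 4 4 4 4 4 4
  R[5]: 1 1 1 2 3 4 4 4 4 4 5 5
  R[6]: 1 1 2 3 4 5 5 5 5 5 6 6
  R[7]: 1 1 2 3 4 5 6 6 6 6 7 7
  R[8]: 1 1 2 3 4 5 6 7 7 7 8 8
  R[9]: 1 1 2 3 4 5 6 7 7 7 8 9
  R[10]: 1 1 2 3 4 5 6 7 7 8 9 10
  R[11]: 1 1 2 3 4 5 6 7 8 9 10 11
  R[12]: 1 2 3 4 5 6 7 8 9 10 11 12

the unique w with this rank table is (1, 6, 4, 5, 11, 3, 7, 8, 12, 10, 9, 2).

Rothe diagram D(w) (23 cells), 6 SE-corners (essential conditions):

[(2, 5, 1), (5, 3, 1), (5, 10, 4), (9, 10, 7), (10, 9, 7), (11, 2, 1)]


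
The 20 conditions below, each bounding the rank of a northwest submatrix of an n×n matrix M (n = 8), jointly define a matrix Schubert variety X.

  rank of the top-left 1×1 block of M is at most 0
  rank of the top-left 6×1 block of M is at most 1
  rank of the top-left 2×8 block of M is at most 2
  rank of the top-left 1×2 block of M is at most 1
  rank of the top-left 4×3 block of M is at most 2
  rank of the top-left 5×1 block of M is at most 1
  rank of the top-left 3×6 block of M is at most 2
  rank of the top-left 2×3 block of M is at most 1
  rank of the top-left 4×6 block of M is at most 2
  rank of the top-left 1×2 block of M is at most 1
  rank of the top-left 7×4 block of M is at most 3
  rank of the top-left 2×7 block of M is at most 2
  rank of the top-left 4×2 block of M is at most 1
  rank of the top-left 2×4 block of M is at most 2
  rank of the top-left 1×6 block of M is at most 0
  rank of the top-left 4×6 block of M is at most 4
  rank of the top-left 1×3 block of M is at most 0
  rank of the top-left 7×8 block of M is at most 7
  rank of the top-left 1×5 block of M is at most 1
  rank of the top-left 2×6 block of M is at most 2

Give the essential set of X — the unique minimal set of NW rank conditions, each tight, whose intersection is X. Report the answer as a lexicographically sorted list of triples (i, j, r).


Recovering R(i,j) via the rank-extension bound from the 20 conditions:

  row 1: 0 | 0 | 0 | 0 | 0 | 0 | 1 | 1
  row 2: 1 | 1 | 1 | 1 | 1 | 1 | 2 | 2
  row 3: 1 | 1 | 2 | 2 | 2 | 2 | 3 | 3
  row 4: 1 | 1 | 2 | 2 | 2 | 2 | 3 | 4
  row 5: 1 | 2 | 3 | 3 | 3 | 3 | 4 | 5
  row 6: 1 | 2 | 3 | 3 | 4 | 4 | 5 | 6
  row 7: 1 | 2 | 3 | 3 | 4 | 5 | 6 | 7
  row 8: 1 | 2 | 3 | 4 | 5 | 6 | 7 | 8

so w = (7, 1, 3, 8, 2, 5, 6, 4).

|D(w)|=13, |Ess(w)|=4:

[(1, 6, 0), (4, 2, 1), (4, 6, 2), (7, 4, 3)]


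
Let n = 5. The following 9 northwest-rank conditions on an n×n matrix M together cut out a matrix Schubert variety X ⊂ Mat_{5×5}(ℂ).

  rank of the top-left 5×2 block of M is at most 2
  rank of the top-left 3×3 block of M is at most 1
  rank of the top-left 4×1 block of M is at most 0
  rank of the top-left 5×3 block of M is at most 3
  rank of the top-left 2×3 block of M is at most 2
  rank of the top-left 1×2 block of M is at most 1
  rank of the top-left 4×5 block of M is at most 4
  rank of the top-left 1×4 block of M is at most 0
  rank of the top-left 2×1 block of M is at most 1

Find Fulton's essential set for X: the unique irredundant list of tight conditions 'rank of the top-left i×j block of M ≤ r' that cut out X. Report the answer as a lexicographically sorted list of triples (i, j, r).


Reconstructing r_w from the 9 given conditions:

  row 1: 0  0  0  0  1
  row 2: 0  1  1  1  2
  row 3: 0  1  1  2  3
  row 4: 0  1  2  3  4
  row 5: 1  2  3  4  5

so w = (5, 2, 4, 3, 1).

Rothe diagram D(w) (8 cells), 3 SE-corners (essential conditions):

[(1, 4, 0), (3, 3, 1), (4, 1, 0)]


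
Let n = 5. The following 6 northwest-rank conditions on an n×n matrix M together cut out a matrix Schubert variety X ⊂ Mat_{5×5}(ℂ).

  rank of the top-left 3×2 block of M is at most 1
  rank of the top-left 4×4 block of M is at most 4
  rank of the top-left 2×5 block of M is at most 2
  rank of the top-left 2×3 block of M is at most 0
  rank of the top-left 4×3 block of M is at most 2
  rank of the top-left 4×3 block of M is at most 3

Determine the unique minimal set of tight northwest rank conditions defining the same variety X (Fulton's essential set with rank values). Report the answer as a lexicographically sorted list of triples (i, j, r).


Rank table r_w(5×5) implied by the 6 constraints:

  R[1]: 0 0 0 1 1
  R[2]: 0 0 0 1 2
  R[3]: 1 1 1 2 3
  R[4]: 1 2 2 3 4
  R[5]: 1 2 3 4 5

hence w(1..5) = (4, 5, 1, 2, 3).

1 SE-corner of the 6-cell Rothe diagram gives Ess(w):

[(2, 3, 0)]


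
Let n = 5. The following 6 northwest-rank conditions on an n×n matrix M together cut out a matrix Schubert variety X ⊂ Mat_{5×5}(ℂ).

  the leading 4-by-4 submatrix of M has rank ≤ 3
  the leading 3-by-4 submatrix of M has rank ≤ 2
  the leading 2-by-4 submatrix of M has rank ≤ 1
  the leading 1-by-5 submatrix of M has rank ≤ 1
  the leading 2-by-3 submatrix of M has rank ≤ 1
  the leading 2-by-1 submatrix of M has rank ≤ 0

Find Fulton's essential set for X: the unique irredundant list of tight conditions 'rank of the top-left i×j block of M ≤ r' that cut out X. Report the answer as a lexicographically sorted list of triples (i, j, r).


Reconstructing r_w from the 6 given conditions:

  R[1]: 0 | 1 | 1 | 1 | 1
  R[2]: 0 | 1 | 1 | 1 | 2
  R[3]: 1 | 2 | 2 | 2 | 3
  R[4]: 1 | 2 | 3 | 3 | 4
  R[5]: 1 | 2 | 3 | 4 | 5

second differences of R give the permutation w = (2, 5, 1, 3, 4).

2 SE-corners of the 4-cell Rothe diagram give Ess(w):

[(2, 1, 0), (2, 4, 1)]


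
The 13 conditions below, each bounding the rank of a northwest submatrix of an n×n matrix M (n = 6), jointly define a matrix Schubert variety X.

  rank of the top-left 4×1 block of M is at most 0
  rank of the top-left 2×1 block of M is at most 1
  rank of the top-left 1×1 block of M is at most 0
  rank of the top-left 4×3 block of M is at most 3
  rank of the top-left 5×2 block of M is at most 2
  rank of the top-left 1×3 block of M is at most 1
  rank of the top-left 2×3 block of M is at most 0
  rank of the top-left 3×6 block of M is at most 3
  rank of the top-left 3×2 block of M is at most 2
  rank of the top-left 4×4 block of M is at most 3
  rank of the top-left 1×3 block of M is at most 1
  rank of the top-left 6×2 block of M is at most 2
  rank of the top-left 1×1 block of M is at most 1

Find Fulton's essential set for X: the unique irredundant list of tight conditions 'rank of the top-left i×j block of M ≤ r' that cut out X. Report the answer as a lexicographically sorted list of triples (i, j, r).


The tightest implied rank at each (i,j), from the 13 conditions:

  i=1: 0, 0, 0, 1, 1, 1
  i=2: 0, 0, 0, 1, 2, 2
  i=3: 0, 1, 1, 2, 3, 3
  i=4: 0, 1, 2, 3, 4, 4
  i=5: 1, 2, 3, 4, 5, 5
  i=6: 1, 2, 3, 4, 5, 6

second differences of R give the permutation w = (4, 5, 2, 3, 1, 6).

|D(w)|=8, |Ess(w)|=2:

[(2, 3, 0), (4, 1, 0)]


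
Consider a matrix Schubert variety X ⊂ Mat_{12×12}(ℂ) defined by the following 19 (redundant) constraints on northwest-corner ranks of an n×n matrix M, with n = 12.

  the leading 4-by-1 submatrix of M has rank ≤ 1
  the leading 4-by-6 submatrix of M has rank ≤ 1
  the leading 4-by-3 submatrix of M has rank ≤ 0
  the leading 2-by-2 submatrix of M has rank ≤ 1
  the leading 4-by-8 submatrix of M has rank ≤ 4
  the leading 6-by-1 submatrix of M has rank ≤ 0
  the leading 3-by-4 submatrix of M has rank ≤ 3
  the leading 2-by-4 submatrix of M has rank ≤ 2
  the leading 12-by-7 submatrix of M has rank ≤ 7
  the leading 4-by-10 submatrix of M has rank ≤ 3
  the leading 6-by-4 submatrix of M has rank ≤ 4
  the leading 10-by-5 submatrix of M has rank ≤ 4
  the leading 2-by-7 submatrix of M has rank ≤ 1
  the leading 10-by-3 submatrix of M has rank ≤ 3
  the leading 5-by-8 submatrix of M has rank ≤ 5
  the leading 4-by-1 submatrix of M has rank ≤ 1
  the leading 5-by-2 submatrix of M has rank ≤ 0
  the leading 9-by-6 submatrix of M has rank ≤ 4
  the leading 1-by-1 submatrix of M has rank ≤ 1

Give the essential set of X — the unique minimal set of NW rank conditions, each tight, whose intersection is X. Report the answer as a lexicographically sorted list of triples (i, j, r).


Propagating the 19 rank bounds to every northwest block:

  row 1: 0  0  0  1  1  1  1  1  1  1  1  1
  row 2: 0  0  0  1  1  1  1  2  2  2  2  2
  row 3: 0  0  0  1  1  1  2  3  3  3  3  3
  row 4: 0  0  0  1  1  1  2  3  3  3  4  4
  row 5: 0  0  1  2  2  2  3  4  4  4  5  5
  row 6: 0  1  2  3  3  3  4  5  5  5  6  6
  row 7: 1  2  3  4  4  4  5  6  6  6  7  7
  row 8: 1  2  3  4  4  4  5  6  7  7  8  8
  row 9: 1  2  3  4  4  4  5  6  7  8  9  9
  row 10: 1  2  3  4  4  5  6  7  8  9  10  10
  row 11: 1  2  3  4  5  6  7  8  9  10  11  11
  row 12: 1  2  3  4  5  6  7  8  9  10  11  12

hence w(1..12) = (4, 8, 7, 11, 3, 2, 1, 9, 10, 6, 5, 12).

Rothe diagram D(w) (29 cells), 8 SE-corners (essential conditions):

[(2, 7, 1), (4, 3, 0), (4, 6, 1), (4, 10, 3), (5, 2, 0), (6, 1, 0), (9, 6, 4), (10, 5, 4)]


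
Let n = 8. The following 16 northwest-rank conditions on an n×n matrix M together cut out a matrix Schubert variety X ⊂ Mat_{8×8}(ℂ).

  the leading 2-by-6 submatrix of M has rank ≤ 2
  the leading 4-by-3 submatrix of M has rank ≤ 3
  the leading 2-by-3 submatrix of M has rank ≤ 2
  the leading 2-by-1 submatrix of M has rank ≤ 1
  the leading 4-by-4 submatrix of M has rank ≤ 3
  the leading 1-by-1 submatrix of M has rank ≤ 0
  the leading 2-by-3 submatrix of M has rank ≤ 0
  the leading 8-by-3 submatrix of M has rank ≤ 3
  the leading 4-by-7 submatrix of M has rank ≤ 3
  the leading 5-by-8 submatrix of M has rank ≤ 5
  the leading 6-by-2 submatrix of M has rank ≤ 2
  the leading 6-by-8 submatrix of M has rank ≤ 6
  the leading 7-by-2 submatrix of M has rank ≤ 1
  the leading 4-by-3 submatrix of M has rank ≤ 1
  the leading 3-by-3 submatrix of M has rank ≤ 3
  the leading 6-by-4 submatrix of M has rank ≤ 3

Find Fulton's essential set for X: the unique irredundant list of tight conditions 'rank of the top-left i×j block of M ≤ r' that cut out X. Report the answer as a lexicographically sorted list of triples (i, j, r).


Computing R[i][j] = min implied NW-rank bound (n=8, 16 conditions):

  R[1]: 0 0 0 1 1 1 1 1
  R[2]: 0 0 0 1 2 2 2 2
  R[3]: 1 1 1 2 3 3 3 3
  R[4]: 1 1 1 2 3 3 3 4
  R[5]: 1 1 2 3 4 4 4 5
  R[6]: 1 1 2 3 4 5 5 6
  R[7]: 1 1 2 3 4 5 6 7
  R[8]: 1 2 3 4 5 6 7 8

giving w = (4, 5, 1, 8, 3, 6, 7, 2) via Δ²R.

Fulton essential set (4 of the 13 Rothe cells):

[(2, 3, 0), (4, 3, 1), (4, 7, 3), (7, 2, 1)]


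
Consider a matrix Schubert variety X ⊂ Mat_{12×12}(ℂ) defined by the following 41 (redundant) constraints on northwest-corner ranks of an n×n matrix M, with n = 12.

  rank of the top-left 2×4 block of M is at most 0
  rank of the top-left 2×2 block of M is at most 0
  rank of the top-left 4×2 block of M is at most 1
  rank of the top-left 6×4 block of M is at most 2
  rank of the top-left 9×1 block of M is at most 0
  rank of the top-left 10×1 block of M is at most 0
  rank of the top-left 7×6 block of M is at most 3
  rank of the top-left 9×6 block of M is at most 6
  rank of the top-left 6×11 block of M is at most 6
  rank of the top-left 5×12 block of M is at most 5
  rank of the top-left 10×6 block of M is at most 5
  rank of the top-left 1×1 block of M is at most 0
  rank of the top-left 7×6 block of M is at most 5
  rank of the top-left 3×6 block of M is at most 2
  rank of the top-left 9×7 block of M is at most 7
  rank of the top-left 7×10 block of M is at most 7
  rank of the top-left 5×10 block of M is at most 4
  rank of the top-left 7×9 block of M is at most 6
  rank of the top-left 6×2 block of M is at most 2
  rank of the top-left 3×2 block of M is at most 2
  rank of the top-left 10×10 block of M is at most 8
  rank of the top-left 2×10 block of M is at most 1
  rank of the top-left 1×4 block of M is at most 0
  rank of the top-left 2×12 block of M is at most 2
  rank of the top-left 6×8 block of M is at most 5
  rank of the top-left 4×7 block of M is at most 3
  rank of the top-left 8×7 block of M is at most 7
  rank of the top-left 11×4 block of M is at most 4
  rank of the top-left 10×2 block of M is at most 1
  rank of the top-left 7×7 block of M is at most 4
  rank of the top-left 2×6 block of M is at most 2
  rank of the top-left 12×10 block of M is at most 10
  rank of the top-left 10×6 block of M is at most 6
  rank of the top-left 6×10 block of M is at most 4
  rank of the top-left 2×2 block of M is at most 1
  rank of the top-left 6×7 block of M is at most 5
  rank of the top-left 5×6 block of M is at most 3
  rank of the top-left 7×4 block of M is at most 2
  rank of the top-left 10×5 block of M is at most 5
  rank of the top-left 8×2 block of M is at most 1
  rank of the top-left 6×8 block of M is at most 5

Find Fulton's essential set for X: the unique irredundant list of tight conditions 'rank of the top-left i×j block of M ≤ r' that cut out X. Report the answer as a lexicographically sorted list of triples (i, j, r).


Rank table r_w(12×12) implied by the 41 constraints:

  R[1]: 0 0 0 0 1 1 1 1 1 1 1 1
  R[2]: 0 0 0 0 1 1 1 1 1 1 2 2
  R[3]: 0 1 1 1 2 2 2 2 2 2 3 3
  R[4]: 0 1 2 2 3 3 3 3 3 3 4 4
  R[5]: 0 1 2 2 3 3 4 4 4 4 5 5
  R[6]: 0 1 2 2 3 3 4 4 4 4 5 6
  R[7]: 0 1 2 2 3 3 4 5 5 5 6 7
  R[8]: 0 1 2 3 4 4 5 6 6 6 7 8
  R[9]: 0 1 2 3 4 5 6 7 7 7 8 9
  R[10]: 0 1 2 3 4 5 6 7 8 8 9 10
  R[11]: 1 2 3 4 5 6 7 8 9 9 10 11
  R[12]: 1 2 3 4 5 6 7 8 9 10 11 12

the unique w with this rank table is (5, 11, 2, 3, 7, 12, 8, 4, 6, 9, 1, 10).

6 SE-corners of the 30-cell Rothe diagram give Ess(w):

[(2, 4, 0), (2, 10, 1), (6, 10, 4), (7, 4, 2), (7, 6, 3), (10, 1, 0)]


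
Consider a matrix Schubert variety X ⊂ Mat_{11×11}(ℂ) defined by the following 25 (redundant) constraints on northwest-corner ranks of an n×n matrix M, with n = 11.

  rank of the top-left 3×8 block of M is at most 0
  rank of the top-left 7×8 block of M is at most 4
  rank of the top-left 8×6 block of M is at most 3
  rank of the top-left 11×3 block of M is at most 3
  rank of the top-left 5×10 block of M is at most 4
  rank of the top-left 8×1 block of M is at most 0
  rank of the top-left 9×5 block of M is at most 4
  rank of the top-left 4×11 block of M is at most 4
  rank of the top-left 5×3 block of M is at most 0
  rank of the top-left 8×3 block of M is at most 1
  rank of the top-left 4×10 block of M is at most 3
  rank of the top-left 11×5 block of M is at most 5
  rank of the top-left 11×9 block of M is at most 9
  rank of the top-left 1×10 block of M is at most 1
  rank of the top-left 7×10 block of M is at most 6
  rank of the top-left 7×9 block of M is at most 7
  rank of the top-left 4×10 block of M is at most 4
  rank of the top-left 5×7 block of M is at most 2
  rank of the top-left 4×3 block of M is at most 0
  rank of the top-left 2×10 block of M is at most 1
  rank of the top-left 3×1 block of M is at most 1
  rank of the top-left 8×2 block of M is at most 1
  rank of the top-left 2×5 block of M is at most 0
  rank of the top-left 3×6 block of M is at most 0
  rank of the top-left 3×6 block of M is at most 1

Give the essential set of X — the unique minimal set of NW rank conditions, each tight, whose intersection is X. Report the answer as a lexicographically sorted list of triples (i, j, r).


The tightest implied rank at each (i,j), from the 25 conditions:

  row 1: 0 | 0 | 0 | 0 | 0 | 0 | 0 | 0 | 1 | 1 | 1
  row 2: 0 | 0 | 0 | 0 | 0 | 0 | 0 | 0 | 1 | 1 | 2
  row 3: 0 | 0 | 0 | 0 | 0 | 0 | 0 | 0 | 1 | 2 | 3
  row 4: 0 | 0 | 0 | 1 | 1 | 1 | 1 | 1 | 2 | 3 | 4
  row 5: 0 | 0 | 0 | 1 | 2 | 2 | 2 | 2 | 3 | 4 | 5
  row 6: 0 | 1 | 1 | 2 | 3 | 3 | 3 | 3 | 4 | 5 | 6
  row 7: 0 | 1 | 1 | 2 | 3 | 3 | 4 | 4 | 5 | 6 | 7
  row 8: 0 | 1 | 1 | 2 | 3 | 3 | 4 | 5 | 6 | 7 | 8
  row 9: 1 | 2 | 2 | 3 | 4 | 4 | 5 | 6 | 7 | 8 | 9
  row 10: 1 | 2 | 3 | 4 | 5 | 5 | 6 | 7 | 8 | 9 | 10
  row 11: 1 | 2 | 3 | 4 | 5 | 6 | 7 | 8 | 9 | 10 | 11

second differences of R give the permutation w = (9, 11, 10, 4, 5, 2, 7, 8, 1, 3, 6).

Fulton essential set (6 of the 38 Rothe cells):

[(2, 10, 1), (3, 8, 0), (5, 3, 0), (8, 1, 0), (8, 3, 1), (8, 6, 3)]


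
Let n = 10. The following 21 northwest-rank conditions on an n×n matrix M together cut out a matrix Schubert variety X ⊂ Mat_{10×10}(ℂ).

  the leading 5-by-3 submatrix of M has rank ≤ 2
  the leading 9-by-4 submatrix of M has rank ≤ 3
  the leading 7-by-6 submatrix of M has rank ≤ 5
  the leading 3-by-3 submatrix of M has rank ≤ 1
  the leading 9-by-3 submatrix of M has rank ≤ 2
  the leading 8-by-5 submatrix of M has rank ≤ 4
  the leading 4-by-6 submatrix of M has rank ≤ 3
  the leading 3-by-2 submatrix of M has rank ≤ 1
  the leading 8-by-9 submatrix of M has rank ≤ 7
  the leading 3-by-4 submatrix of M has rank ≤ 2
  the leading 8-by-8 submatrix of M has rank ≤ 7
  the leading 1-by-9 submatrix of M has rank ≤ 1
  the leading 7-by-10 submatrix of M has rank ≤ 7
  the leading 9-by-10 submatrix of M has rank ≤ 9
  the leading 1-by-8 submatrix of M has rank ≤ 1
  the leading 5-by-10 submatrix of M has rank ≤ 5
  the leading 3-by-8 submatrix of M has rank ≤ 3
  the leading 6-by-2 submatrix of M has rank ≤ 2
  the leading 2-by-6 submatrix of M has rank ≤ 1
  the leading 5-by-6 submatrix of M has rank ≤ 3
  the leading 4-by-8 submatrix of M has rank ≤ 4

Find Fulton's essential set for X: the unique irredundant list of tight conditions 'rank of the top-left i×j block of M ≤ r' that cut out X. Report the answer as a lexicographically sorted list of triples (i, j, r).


Recovering R(i,j) via the rank-extension bound from the 21 conditions:

  R[1]: 1, 1, 1, 1, 1, 1, 1, 1, 1, 1
  R[2]: 1, 1, 1, 1, 1, 1, 2, 2, 2, 2
  R[3]: 1, 1, 1, 2, 2, 2, 3, 3, 3, 3
  R[4]: 1, 2, 2, 3, 3, 3, 4, 4, 4, 4
  R[5]: 1, 2, 2, 3, 3, 3, 4, 5, 5, 5
  R[6]: 1, 2, 2, 3, 4, 4, 5, 6, 6, 6
  R[7]: 1, 2, 2, 3, 4, 5, 6, 7, 7, 7
  R[8]: 1, 2, 2, 3, 4, 5, 6, 7, 7, 8
  R[9]: 1, 2, 2, 3, 4, 5, 6, 7, 8, 9
  R[10]: 1, 2, 3, 4, 5, 6, 7, 8, 9, 10

reading off 1-entries of Δ²R: w = (1, 7, 4, 2, 8, 5, 6, 10, 9, 3).

|D(w)|=15, |Ess(w)|=5:

[(2, 6, 1), (3, 3, 1), (5, 6, 3), (8, 9, 7), (9, 3, 2)]


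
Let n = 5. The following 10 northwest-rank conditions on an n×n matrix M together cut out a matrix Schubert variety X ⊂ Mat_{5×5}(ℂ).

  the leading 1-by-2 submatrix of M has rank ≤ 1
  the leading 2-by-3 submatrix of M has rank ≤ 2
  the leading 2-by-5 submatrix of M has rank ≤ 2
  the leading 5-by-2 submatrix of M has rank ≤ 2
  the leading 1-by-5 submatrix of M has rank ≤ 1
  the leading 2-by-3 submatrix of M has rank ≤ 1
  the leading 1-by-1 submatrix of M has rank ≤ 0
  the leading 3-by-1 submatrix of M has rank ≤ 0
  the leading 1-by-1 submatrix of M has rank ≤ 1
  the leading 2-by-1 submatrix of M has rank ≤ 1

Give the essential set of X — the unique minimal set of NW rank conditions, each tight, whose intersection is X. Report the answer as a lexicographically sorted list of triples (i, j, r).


Rank table r_w(5×5) implied by the 10 constraints:

  i=1: 0 1 1 1 1
  i=2: 0 1 1 2 2
  i=3: 0 1 2 3 3
  i=4: 1 2 3 4 4
  i=5: 1 2 3 4 5

second differences of R give the permutation w = (2, 4, 3, 1, 5).

ℓ(w)=4; the 2 essential cells (i,j,r):

[(2, 3, 1), (3, 1, 0)]


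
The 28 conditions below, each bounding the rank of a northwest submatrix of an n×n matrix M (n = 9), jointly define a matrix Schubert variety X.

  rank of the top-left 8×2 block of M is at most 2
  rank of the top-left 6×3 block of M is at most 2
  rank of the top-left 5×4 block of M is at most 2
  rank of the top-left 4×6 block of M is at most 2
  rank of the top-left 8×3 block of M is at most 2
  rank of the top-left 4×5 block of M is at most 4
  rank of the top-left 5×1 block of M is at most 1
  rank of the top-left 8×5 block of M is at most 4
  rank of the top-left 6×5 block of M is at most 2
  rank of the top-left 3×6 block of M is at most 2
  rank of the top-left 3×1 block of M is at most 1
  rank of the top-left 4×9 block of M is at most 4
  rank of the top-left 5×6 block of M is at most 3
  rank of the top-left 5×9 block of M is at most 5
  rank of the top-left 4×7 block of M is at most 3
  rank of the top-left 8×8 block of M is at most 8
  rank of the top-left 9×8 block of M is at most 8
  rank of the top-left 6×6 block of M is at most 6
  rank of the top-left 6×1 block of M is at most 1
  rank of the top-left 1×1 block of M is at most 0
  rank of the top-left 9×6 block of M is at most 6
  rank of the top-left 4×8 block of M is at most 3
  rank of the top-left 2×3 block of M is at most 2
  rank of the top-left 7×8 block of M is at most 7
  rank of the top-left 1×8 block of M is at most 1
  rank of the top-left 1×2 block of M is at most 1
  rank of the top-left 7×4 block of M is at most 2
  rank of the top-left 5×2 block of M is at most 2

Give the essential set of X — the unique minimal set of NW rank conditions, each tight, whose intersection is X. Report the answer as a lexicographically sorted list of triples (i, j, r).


Recovering R(i,j) via the rank-extension bound from the 28 conditions:

  R[1]: 0 | 1 | 1 | 1 | 1 | 1 | 1 | 1 | 1
  R[2]: 1 | 2 | 2 | 2 | 2 | 2 | 2 | 2 | 2
  R[3]: 1 | 2 | 2 | 2 | 2 | 2 | 3 | 3 | 3
  R[4]: 1 | 2 | 2 | 2 | 2 | 2 | 3 | 3 | 4
  R[5]: 1 | 2 | 2 | 2 | 2 | 3 | 4 | 4 | 5
  R[6]: 1 | 2 | 2 | 2 | 2 | 3 | 4 | 5 | 6
  R[7]: 1 | 2 | 2 | 2 | 3 | 4 | 5 | 6 | 7
  R[8]: 1 | 2 | 2 | 3 | 4 | 5 | 6 | 7 | 8
  R[9]: 1 | 2 | 3 | 4 | 5 | 6 | 7 | 8 | 9

second differences of R give the permutation w = (2, 1, 7, 9, 6, 8, 5, 4, 3).

ℓ(w)=19; the 6 essential cells (i,j,r):

[(1, 1, 0), (4, 6, 2), (4, 8, 3), (6, 5, 2), (7, 4, 2), (8, 3, 2)]


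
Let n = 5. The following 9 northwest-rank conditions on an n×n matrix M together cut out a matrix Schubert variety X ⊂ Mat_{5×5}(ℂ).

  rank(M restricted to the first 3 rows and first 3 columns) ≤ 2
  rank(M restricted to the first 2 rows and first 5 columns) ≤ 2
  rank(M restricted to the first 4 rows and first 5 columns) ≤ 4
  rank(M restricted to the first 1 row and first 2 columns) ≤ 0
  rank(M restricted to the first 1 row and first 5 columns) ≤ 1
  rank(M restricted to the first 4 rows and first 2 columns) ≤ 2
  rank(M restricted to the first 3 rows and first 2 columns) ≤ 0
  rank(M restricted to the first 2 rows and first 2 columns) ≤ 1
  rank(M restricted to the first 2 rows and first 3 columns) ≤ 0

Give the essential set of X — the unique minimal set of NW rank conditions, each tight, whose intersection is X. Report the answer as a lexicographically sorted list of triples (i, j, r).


Propagating the 9 rank bounds to every northwest block:

  row 1: 0 | 0 | 0 | 1 | 1
  row 2: 0 | 0 | 0 | 1 | 2
  row 3: 0 | 0 | 1 | 2 | 3
  row 4: 1 | 1 | 2 | 3 | 4
  row 5: 1 | 2 | 3 | 4 | 5

reading off 1-entries of Δ²R: w = (4, 5, 3, 1, 2).

Rothe diagram D(w) (8 cells), 2 SE-corners (essential conditions):

[(2, 3, 0), (3, 2, 0)]
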